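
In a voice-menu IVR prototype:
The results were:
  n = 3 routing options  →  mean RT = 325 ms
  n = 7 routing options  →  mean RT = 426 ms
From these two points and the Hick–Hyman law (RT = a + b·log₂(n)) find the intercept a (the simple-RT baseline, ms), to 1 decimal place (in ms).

Slope: b = (426 − 325) / (log₂ 7 − log₂ 3) = 101/1.2224 = 82.625 ms/bit.
Intercept: a = 325 − 82.625·log₂(3) = 194.043 ms.

194.0 ms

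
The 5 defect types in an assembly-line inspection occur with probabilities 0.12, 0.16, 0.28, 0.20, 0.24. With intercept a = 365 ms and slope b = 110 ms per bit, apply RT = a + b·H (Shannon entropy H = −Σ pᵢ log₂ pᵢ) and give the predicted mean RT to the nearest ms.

614 ms

H = 0.12·log₂(1/0.12) + 0.16·log₂(1/0.16) + 0.28·log₂(1/0.28) + 0.20·log₂(1/0.20) + 0.24·log₂(1/0.24) = 2.2628 bits.
RT = 365 + 110 × 2.2628 = 613.91 ms.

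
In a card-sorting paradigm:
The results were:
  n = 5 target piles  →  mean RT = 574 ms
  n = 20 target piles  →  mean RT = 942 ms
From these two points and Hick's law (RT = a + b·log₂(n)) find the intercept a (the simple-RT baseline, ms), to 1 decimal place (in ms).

146.8 ms

b = (RT₂ − RT₁)/(log₂ n₂ − log₂ n₁) = (942 − 574)/(4.3219 − 2.3219) = 184.000 ms/bit.
Intercept: a = 574 − 184.000·log₂(5) = 146.765 ms.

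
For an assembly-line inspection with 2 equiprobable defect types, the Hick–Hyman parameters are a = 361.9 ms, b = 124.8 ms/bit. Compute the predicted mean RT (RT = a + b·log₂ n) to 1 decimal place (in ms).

log₂(2) = 1 bits, so RT = 361.9 + 124.8 × 1 ≈ 486.700 ms.

486.7 ms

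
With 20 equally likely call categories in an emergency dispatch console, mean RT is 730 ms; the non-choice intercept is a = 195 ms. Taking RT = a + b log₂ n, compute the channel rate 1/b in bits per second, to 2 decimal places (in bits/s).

8.08 bits/s

Choice component = 730 − 195 = 535 ms over log₂(20) = 4.3219 bits.
b = 535 / 4.3219 = 123.787 ms/bit, so 1/b = 8.078 bits/s.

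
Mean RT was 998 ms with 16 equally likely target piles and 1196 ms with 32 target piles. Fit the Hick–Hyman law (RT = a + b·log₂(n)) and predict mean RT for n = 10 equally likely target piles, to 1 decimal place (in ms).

With log₂ n on the abscissa the relation is linear; from the two conditions:
  b = (1196 − 998) / (log₂ 32 − log₂ 16) = 198 / (5 − 4) = 198.000 ms/bit
  a = 998 − 198.000 × 4 = 206.000 ms
Then RT(10) = 206.000 + 198.000 × log₂ 10 = 206.000 + 198.000 × 3.3219 ≈ 863.742 ms.

863.7 ms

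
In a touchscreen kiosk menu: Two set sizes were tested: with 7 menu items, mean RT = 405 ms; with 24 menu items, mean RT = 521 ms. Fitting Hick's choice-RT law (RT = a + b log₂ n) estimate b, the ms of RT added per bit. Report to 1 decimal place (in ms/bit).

b = (RT₂ − RT₁)/(log₂ n₂ − log₂ n₁) = (521 − 405)/(4.5850 − 2.8074) = 65.256 ms/bit.

65.3 ms/bit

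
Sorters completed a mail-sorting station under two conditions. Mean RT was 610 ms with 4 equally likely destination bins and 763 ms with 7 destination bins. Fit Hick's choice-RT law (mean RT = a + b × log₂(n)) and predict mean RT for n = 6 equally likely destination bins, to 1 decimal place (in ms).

Fit slope and intercept:
  b = (763 − 610) / (log₂ 7 − log₂ 4) = 153 / (2.8074 − 2) = 189.508 ms/bit
  a = 610 − 189.508 × 2 = 230.985 ms
Then RT(6) = 230.985 + 189.508 × log₂ 6 = 230.985 + 189.508 × 2.5850 ≈ 720.855 ms.

720.9 ms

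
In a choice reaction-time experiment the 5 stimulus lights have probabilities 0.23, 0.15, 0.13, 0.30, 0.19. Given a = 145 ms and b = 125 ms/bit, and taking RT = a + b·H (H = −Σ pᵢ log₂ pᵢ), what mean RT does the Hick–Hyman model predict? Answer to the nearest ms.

H = 0.23·log₂(1/0.23) + 0.15·log₂(1/0.15) + 0.13·log₂(1/0.13) + 0.30·log₂(1/0.30) + 0.19·log₂(1/0.19) = 2.2572 bits.
RT = 145 + 125 × 2.2572 = 427.15 ms.

427 ms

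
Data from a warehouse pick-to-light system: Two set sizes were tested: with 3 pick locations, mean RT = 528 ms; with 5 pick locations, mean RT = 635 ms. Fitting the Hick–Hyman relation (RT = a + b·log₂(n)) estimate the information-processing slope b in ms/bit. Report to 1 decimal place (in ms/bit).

145.2 ms/bit

b = (RT₂ − RT₁)/(log₂ n₂ − log₂ n₁) = (635 − 528)/(2.3219 − 1.5850) = 145.190 ms/bit.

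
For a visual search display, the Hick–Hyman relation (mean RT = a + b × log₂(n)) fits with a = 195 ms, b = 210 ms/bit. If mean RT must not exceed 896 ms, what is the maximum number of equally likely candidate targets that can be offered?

Information budget: (896 − 195)/210 = 3.3381 bits, so n ≤ 2^3.3381 = 10.113 → at most 10.

10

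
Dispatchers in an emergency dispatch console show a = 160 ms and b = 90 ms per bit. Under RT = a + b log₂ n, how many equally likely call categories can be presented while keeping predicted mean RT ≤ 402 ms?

6

Set 160 + 90·log₂ n ≤ 402 → log₂ n ≤ (402 − 160)/90 = 2.6889.
So n ≤ 2^2.6889 = 6.448; the largest integer n is 6.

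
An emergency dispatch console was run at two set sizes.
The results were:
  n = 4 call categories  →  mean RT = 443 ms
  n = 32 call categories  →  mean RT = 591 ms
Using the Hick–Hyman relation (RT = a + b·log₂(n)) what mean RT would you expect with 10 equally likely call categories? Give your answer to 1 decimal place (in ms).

508.2 ms

With log₂ n on the abscissa the relation is linear; from the two conditions:
  b = (591 − 443) / (log₂ 32 − log₂ 4) = 148 / (5 − 2) = 49.333 ms/bit
  a = 443 − 49.333 × 2 = 344.333 ms
Then RT(10) = 344.333 + 49.333 × log₂ 10 = 344.333 + 49.333 × 3.3219 ≈ 508.215 ms.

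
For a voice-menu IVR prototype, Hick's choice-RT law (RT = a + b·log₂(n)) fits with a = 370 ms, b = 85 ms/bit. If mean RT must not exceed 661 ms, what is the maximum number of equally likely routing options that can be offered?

10

85·log₂ n ≤ 661 − 370 = 291, giving log₂ n ≤ 3.4235 and n ≤ 10.730. The largest whole number is 10.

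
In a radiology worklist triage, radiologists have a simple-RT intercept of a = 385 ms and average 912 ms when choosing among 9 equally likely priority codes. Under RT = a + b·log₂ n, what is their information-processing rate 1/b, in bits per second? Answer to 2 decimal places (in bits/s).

6.02 bits/s

Choice component = 912 − 385 = 527 ms over log₂(9) = 3.1699 bits.
b = 527 / 3.1699 = 166.250 ms/bit, so 1/b = 6.015 bits/s.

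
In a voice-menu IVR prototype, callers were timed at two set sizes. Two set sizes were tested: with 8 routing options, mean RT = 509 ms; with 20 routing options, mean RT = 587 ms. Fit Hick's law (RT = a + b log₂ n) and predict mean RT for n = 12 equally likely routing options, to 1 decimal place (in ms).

543.5 ms

RT is linear in log₂ n, so two points fix the line:
  b = (587 − 509) / (log₂ 20 − log₂ 8) = 78 / (4.3219 − 3) = 59.005 ms/bit
  a = 509 − 59.005 × 3 = 331.986 ms
Then RT(12) = 331.986 + 59.005 × log₂ 12 = 331.986 + 59.005 × 3.5850 ≈ 543.516 ms.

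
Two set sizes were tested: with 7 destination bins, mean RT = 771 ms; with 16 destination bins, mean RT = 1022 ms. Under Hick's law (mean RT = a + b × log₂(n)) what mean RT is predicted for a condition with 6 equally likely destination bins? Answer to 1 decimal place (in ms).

724.2 ms

Solve the two-equation system in a and b:
  b = (1022 − 771) / (log₂ 16 − log₂ 7) = 251 / (4 − 2.8074) = 210.457 ms/bit
  a = 771 − 210.457 × 2.8074 = 180.174 ms
Then RT(6) = 180.174 + 210.457 × log₂ 6 = 180.174 + 210.457 × 2.5850 ≈ 724.196 ms.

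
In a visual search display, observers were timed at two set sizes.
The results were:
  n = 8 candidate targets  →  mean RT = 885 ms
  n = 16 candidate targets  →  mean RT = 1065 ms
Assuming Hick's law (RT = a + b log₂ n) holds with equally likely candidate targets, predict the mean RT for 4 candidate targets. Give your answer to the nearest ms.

Solve the two-equation system in a and b:
  b = (1065 − 885) / (log₂ 16 − log₂ 8) = 180 / (4 − 3) = 180 ms/bit
  a = 885 − 180 × 3 = 345 ms
Then RT(4) = 345 + 180 × log₂ 4 = 345 + 180 × 2 ≈ 705.000 ms.

705 ms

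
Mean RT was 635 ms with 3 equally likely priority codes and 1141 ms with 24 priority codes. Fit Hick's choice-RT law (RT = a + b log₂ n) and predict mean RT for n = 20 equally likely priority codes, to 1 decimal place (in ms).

Fit slope and intercept:
  b = (1141 − 635) / (log₂ 24 − log₂ 3) = 506 / (4.5850 − 1.5850) = 168.667 ms/bit
  a = 635 − 168.667 × 1.5850 = 367.670 ms
Then RT(20) = 367.670 + 168.667 × log₂ 20 = 367.670 + 168.667 × 4.3219 ≈ 1096.635 ms.

1096.6 ms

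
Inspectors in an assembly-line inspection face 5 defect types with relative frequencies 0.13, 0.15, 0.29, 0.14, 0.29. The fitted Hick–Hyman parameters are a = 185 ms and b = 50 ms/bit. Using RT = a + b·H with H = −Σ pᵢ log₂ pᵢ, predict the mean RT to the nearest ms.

H = 0.13·log₂(1/0.13) + 0.15·log₂(1/0.15) + 0.29·log₂(1/0.29) + 0.14·log₂(1/0.14) + 0.29·log₂(1/0.29) = 2.2261 bits.
RT = 185 + 50 × 2.2261 = 296.31 ms.

296 ms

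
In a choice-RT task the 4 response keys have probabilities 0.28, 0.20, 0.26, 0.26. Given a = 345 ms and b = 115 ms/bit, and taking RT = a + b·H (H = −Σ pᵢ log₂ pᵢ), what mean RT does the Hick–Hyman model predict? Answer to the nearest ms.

Entropy contributions −pᵢ log₂ pᵢ: 0.5142, 0.4644, 0.5053, 0.5053; sum H = 1.9892 bits.
RT = a + bH = 345 + 115·1.9892 = 573.76 ms.

574 ms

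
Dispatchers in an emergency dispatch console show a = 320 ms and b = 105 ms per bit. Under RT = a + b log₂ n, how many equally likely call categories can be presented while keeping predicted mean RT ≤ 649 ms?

105·log₂ n ≤ 649 − 320 = 329, giving log₂ n ≤ 3.1333 and n ≤ 8.775. The largest whole number is 8.

8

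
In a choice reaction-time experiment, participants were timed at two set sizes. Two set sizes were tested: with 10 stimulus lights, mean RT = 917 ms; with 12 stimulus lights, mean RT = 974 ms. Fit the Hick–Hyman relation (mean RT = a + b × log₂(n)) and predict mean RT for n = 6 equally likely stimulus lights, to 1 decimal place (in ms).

With log₂ n on the abscissa the relation is linear; from the two conditions:
  b = (974 − 917) / (log₂ 12 − log₂ 10) = 57 / (3.5850 − 3.3219) = 216.702 ms/bit
  a = 917 − 216.702 × 3.3219 = 197.133 ms
Then RT(6) = 197.133 + 216.702 × log₂ 6 = 197.133 + 216.702 × 2.5850 ≈ 757.298 ms.

757.3 ms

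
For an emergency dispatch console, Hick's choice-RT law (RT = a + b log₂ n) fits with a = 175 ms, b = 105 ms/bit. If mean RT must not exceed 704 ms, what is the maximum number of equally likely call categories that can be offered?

Information budget: (704 − 175)/105 = 5.0381 bits, so n ≤ 2^5.0381 = 32.856 → at most 32.

32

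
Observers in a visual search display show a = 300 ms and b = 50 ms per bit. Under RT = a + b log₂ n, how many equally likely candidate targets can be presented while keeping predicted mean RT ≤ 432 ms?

Set 300 + 50·log₂ n ≤ 432 → log₂ n ≤ (432 − 300)/50 = 2.6400.
So n ≤ 2^2.6400 = 6.233; the largest integer n is 6.

6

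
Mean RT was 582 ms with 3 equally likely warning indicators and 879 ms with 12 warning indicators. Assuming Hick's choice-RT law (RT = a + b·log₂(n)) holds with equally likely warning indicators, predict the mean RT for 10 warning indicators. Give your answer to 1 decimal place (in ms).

839.9 ms

With log₂ n on the abscissa the relation is linear; from the two conditions:
  b = (879 − 582) / (log₂ 12 − log₂ 3) = 297 / (3.5850 − 1.5850) = 148.500 ms/bit
  a = 582 − 148.500 × 1.5850 = 346.633 ms
Then RT(10) = 346.633 + 148.500 × log₂ 10 = 346.633 + 148.500 × 3.3219 ≈ 839.939 ms.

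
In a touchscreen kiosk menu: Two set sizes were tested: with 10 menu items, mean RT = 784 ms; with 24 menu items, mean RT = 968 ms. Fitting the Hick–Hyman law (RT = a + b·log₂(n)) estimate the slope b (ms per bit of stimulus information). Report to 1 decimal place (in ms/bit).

145.7 ms/bit

Slope: b = (968 − 784) / (log₂ 24 − log₂ 10) = 184/1.2630 = 145.681 ms/bit.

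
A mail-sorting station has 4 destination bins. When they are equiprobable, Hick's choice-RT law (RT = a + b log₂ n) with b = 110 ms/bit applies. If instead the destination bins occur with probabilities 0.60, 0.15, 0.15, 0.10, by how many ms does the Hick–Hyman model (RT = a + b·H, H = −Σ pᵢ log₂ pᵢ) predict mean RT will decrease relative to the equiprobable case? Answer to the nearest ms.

44 ms

The RT saving is b·ΔH. Equiprobable H₀ = log₂(4) = 2.0000 bits; with the given probabilities H = 1.5955 bits.
b·(H₀ − H) = 110 × (2.0000 − 1.5955) = 44.50 ms.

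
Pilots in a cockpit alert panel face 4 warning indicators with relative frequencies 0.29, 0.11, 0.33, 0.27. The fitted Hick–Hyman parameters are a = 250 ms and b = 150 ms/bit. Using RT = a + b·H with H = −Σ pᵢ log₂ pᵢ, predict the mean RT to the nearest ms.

H = 0.29·log₂(1/0.29) + 0.11·log₂(1/0.11) + 0.33·log₂(1/0.33) + 0.27·log₂(1/0.27) = 1.9060 bits.
RT = 250 + 150 × 1.9060 = 535.91 ms.

536 ms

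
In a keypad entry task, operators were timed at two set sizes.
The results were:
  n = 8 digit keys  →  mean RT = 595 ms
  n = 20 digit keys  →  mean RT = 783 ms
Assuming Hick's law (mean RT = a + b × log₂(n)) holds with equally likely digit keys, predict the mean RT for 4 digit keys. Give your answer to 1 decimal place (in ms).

452.8 ms

With log₂ n on the abscissa the relation is linear; from the two conditions:
  b = (783 − 595) / (log₂ 20 − log₂ 8) = 188 / (4.3219 − 3) = 142.217 ms/bit
  a = 595 − 142.217 × 3 = 168.350 ms
Then RT(4) = 168.350 + 142.217 × log₂ 4 = 168.350 + 142.217 × 2 ≈ 452.783 ms.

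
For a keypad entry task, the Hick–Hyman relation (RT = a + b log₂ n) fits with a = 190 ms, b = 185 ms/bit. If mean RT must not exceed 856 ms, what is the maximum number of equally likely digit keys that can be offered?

185·log₂ n ≤ 856 − 190 = 666, giving log₂ n ≤ 3.6000 and n ≤ 12.126. The largest whole number is 12.

12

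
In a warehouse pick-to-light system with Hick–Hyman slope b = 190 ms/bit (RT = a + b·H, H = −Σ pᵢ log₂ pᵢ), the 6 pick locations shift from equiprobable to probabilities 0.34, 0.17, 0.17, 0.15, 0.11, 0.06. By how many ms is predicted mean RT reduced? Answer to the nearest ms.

35 ms

Equiprobable entropy H₀ = log₂ 6 = 2.5850 bits.
Skewed entropy H = −Σ pᵢ log₂ pᵢ = 2.4027 bits.
ΔRT = b·(H₀ − H) = 190 × 0.1822 = 34.63 ms.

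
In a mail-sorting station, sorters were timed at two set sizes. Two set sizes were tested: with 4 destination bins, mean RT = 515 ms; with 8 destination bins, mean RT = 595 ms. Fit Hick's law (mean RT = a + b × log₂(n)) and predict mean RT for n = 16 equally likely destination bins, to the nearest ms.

Solve the two-equation system in a and b:
  b = (595 − 515) / (log₂ 8 − log₂ 4) = 80 / (3 − 2) = 80 ms/bit
  a = 515 − 80 × 2 = 355 ms
Then RT(16) = 355 + 80 × log₂ 16 = 355 + 80 × 4 ≈ 675.000 ms.

675 ms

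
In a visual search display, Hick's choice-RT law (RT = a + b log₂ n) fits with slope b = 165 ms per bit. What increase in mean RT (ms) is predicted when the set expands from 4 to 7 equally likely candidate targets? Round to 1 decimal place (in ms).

The intercept a cancels: ΔRT = b·(log₂ n₂ − log₂ n₁) = b·log₂(n₂/n₁).
log₂(7) − log₂(4) = 2.8074 − 2 = 0.8074.
ΔRT = 165 × 0.8074 = 133.214 ms.

133.2 ms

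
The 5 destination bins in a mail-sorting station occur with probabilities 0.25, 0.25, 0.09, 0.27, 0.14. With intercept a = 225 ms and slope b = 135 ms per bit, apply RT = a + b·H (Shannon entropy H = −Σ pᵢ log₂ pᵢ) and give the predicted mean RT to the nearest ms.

H = 0.25·log₂(1/0.25) + 0.25·log₂(1/0.25) + 0.09·log₂(1/0.09) + 0.27·log₂(1/0.27) + 0.14·log₂(1/0.14) = 2.2198 bits.
RT = 225 + 135 × 2.2198 = 524.67 ms.

525 ms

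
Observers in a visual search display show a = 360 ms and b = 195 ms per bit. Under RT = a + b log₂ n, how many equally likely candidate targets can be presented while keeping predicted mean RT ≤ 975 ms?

Set 360 + 195·log₂ n ≤ 975 → log₂ n ≤ (975 − 360)/195 = 3.1538.
So n ≤ 2^3.1538 = 8.900; the largest integer n is 8.

8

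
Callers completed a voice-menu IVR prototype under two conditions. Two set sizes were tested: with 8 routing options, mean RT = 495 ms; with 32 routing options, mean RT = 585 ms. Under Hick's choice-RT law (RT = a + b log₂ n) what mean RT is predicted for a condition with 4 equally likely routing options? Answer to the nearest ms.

450 ms

RT is linear in log₂ n, so two points fix the line:
  b = (585 − 495) / (log₂ 32 − log₂ 8) = 90 / (5 − 3) = 45 ms/bit
  a = 495 − 45 × 3 = 360 ms
Then RT(4) = 360 + 45 × log₂ 4 = 360 + 45 × 2 ≈ 450.000 ms.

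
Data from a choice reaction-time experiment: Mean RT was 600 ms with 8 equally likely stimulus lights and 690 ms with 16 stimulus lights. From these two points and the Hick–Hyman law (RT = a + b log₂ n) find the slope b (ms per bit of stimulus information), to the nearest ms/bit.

90 ms/bit

Slope: b = (690 − 600) / (log₂ 16 − log₂ 8) = 90/1.0000 = 90 ms/bit.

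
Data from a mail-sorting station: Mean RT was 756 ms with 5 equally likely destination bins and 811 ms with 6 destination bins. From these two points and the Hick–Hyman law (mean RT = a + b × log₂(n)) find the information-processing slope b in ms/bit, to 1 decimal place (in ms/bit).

209.1 ms/bit

Slope: b = (811 − 756) / (log₂ 6 − log₂ 5) = 55/0.2630 = 209.098 ms/bit.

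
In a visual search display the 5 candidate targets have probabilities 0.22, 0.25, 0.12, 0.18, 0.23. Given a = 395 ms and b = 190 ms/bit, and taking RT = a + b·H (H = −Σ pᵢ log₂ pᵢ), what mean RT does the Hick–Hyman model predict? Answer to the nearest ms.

828 ms

Entropy contributions −pᵢ log₂ pᵢ: 0.4806, 0.5000, 0.3671, 0.4453, 0.4877; sum H = 2.2806 bits.
RT = a + bH = 395 + 190·2.2806 = 828.32 ms.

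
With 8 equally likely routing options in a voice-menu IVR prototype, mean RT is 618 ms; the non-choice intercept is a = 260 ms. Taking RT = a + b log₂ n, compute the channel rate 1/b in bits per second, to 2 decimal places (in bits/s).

8.38 bits/s

Choice component = 618 − 260 = 358 ms over log₂(8) = 3 bits.
b = 358 / 3 = 119.333 ms/bit, so 1/b = 8.380 bits/s.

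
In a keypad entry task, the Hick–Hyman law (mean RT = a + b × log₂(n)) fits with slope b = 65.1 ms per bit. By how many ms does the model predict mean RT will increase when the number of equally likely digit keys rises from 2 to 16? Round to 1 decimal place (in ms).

195.3 ms

The intercept a cancels: ΔRT = b·(log₂ n₂ − log₂ n₁) = b·log₂(n₂/n₁).
log₂(16) − log₂(2) = log₂(16/2) = log₂(8) = 3.
ΔRT = 65.1 × 3.0000 = 195.300 ms.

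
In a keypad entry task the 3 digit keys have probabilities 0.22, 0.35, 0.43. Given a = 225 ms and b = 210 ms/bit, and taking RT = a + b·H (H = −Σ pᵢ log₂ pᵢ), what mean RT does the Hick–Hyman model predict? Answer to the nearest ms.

547 ms

H = 0.22·log₂(1/0.22) + 0.35·log₂(1/0.35) + 0.43·log₂(1/0.43) = 1.5342 bits.
RT = 225 + 210 × 1.5342 = 547.19 ms.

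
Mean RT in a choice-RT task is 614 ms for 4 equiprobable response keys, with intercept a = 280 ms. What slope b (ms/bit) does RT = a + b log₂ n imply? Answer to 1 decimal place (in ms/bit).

167.0 ms/bit

log₂(4) = 2 bits.
b = (RT − a)/log₂ n = (614 − 280) / 2 = 167.000 ms/bit.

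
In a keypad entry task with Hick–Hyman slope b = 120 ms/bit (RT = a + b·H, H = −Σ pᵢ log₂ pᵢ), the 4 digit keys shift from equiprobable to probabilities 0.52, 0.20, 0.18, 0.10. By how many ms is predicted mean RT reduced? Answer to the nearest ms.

32 ms

The RT saving is b·ΔH. Equiprobable H₀ = log₂(4) = 2.0000 bits; with the given probabilities H = 1.7325 bits.
b·(H₀ − H) = 120 × (2.0000 − 1.7325) = 32.10 ms.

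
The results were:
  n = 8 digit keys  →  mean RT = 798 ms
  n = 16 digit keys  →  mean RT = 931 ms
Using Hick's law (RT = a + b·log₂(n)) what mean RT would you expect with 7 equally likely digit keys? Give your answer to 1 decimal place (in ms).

772.4 ms

Fit slope and intercept:
  b = (931 − 798) / (log₂ 16 − log₂ 8) = 133 / (4 − 3) = 133.000 ms/bit
  a = 798 − 133.000 × 3 = 399.000 ms
Then RT(7) = 399.000 + 133.000 × log₂ 7 = 399.000 + 133.000 × 2.8074 ≈ 772.378 ms.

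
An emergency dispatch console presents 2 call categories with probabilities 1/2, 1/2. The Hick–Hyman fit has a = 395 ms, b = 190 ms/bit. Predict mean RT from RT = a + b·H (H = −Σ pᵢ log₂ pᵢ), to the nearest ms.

585 ms

H = −Σ pᵢ log₂ pᵢ = 0.5·1 + 0.5·1 = 1.000 bits.
RT = 395 + 190 × 1.000 = 585.00 ms.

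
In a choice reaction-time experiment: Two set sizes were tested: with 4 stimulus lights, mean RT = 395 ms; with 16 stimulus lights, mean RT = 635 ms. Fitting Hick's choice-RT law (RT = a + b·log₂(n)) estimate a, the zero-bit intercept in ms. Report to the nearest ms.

Slope: b = (635 − 395) / (log₂ 16 − log₂ 4) = 240/2.0000 = 120 ms/bit.
a = RT₁ − b·log₂ n₁ = 395 − 120 × 2 = 155.000 ms.

155 ms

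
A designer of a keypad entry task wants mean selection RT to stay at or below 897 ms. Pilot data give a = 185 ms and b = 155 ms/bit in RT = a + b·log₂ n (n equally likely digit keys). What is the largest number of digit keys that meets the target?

24

155·log₂ n ≤ 897 − 185 = 712, giving log₂ n ≤ 4.5935 and n ≤ 24.143. The largest whole number is 24.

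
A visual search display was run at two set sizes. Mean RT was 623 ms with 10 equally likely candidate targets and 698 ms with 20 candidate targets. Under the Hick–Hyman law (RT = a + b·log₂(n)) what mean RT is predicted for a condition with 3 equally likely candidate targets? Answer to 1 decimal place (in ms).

With log₂ n on the abscissa the relation is linear; from the two conditions:
  b = (698 − 623) / (log₂ 20 − log₂ 10) = 75 / (4.3219 − 3.3219) = 75.000 ms/bit
  a = 623 − 75.000 × 3.3219 = 373.855 ms
Then RT(3) = 373.855 + 75.000 × log₂ 3 = 373.855 + 75.000 × 1.5850 ≈ 492.728 ms.

492.7 ms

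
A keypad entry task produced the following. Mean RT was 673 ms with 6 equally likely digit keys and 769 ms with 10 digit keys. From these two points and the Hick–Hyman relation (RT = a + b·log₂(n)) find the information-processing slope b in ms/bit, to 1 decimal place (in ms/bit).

Slope: b = (769 − 673) / (log₂ 10 − log₂ 6) = 96/0.7370 = 130.264 ms/bit.

130.3 ms/bit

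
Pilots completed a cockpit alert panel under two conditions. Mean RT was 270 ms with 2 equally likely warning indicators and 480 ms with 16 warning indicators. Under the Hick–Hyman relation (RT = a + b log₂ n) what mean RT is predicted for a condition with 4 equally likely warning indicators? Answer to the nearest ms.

Solve the two-equation system in a and b:
  b = (480 − 270) / (log₂ 16 − log₂ 2) = 210 / (4 − 1) = 70 ms/bit
  a = 270 − 70 × 1 = 200 ms
Then RT(4) = 200 + 70 × log₂ 4 = 200 + 70 × 2 ≈ 340.000 ms.

340 ms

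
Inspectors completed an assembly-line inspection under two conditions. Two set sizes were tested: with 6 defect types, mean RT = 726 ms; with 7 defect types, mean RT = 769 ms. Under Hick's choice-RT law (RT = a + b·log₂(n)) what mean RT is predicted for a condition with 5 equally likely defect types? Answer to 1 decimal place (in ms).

675.1 ms

RT is linear in log₂ n, so two points fix the line:
  b = (769 − 726) / (log₂ 7 − log₂ 6) = 43 / (2.8074 − 2.5850) = 193.352 ms/bit
  a = 726 − 193.352 × 2.5850 = 226.193 ms
Then RT(5) = 226.193 + 193.352 × log₂ 5 = 226.193 + 193.352 × 2.3219 ≈ 675.142 ms.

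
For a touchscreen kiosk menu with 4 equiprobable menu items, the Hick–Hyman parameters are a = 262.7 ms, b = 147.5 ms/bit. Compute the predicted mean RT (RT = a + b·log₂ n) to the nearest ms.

558 ms

log₂(4) = 2 bits, so RT = 262.7 + 147.5 × 2 ≈ 557.700 ms.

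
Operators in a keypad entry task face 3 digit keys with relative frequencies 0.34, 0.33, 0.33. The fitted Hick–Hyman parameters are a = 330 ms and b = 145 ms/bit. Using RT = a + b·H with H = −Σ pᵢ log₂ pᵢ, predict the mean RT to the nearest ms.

560 ms

H = 0.34·log₂(1/0.34) + 0.33·log₂(1/0.33) + 0.33·log₂(1/0.33) = 1.5848 bits.
RT = 330 + 145 × 1.5848 = 559.80 ms.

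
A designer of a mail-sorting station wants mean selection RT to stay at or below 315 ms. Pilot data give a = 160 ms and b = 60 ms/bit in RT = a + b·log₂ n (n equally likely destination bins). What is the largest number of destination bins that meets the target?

5

Set 160 + 60·log₂ n ≤ 315 → log₂ n ≤ (315 − 160)/60 = 2.5833.
So n ≤ 2^2.5833 = 5.993; the largest integer n is 5.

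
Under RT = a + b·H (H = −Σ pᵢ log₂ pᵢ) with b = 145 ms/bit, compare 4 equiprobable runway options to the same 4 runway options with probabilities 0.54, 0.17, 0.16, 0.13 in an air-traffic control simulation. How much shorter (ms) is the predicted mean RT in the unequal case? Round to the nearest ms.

41 ms

The RT saving is b·ΔH. Equiprobable H₀ = log₂(4) = 2.0000 bits; with the given probabilities H = 1.7203 bits.
b·(H₀ − H) = 145 × (2.0000 − 1.7203) = 40.56 ms.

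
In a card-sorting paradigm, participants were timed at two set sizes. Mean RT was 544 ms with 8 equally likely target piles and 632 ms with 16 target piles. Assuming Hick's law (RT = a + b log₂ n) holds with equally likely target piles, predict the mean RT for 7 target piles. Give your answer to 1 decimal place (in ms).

527.0 ms

Fit slope and intercept:
  b = (632 − 544) / (log₂ 16 − log₂ 8) = 88 / (4 − 3) = 88.000 ms/bit
  a = 544 − 88.000 × 3 = 280.000 ms
Then RT(7) = 280.000 + 88.000 × log₂ 7 = 280.000 + 88.000 × 2.8074 ≈ 527.047 ms.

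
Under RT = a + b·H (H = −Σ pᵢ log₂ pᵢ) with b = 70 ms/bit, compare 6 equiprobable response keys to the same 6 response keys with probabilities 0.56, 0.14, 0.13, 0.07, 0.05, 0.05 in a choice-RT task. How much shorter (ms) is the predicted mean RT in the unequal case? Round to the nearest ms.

Equiprobable entropy H₀ = log₂ 6 = 2.5850 bits.
Skewed entropy H = −Σ pᵢ log₂ pᵢ = 1.9489 bits.
ΔRT = b·(H₀ − H) = 70 × 0.6360 = 44.52 ms.

45 ms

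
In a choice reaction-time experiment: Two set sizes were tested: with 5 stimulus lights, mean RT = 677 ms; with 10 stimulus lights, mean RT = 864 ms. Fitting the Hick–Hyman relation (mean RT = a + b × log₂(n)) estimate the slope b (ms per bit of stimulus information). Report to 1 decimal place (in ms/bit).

Slope: b = (864 − 677) / (log₂ 10 − log₂ 5) = 187/1.0000 = 187.000 ms/bit.

187.0 ms/bit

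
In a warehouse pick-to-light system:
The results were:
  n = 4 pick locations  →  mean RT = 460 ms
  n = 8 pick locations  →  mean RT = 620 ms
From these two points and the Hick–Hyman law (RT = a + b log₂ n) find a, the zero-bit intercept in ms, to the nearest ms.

140 ms

b = (RT₂ − RT₁)/(log₂ n₂ − log₂ n₁) = (620 − 460)/(3 − 2) = 160 ms/bit.
a = RT₁ − b·log₂ n₁ = 460 − 160 × 2 = 140.000 ms.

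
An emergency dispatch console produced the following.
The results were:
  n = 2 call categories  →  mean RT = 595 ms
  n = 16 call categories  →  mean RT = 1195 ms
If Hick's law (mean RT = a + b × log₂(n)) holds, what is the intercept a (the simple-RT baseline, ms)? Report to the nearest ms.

b = (RT₂ − RT₁)/(log₂ n₂ − log₂ n₁) = (1195 − 595)/(4 − 1) = 200 ms/bit.
a = RT₁ − b·log₂ n₁ = 595 − 200 × 1 = 395.000 ms.

395 ms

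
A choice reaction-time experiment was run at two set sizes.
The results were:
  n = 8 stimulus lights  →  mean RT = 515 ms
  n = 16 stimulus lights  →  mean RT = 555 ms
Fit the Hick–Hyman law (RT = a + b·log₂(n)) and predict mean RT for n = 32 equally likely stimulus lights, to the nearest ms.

595 ms

With log₂ n on the abscissa the relation is linear; from the two conditions:
  b = (555 − 515) / (log₂ 16 − log₂ 8) = 40 / (4 − 3) = 40 ms/bit
  a = 515 − 40 × 3 = 395 ms
Then RT(32) = 395 + 40 × log₂ 32 = 395 + 40 × 5 ≈ 595.000 ms.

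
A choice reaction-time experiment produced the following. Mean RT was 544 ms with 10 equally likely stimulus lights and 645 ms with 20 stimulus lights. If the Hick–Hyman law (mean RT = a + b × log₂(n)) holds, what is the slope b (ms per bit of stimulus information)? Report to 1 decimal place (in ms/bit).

101.0 ms/bit

Slope: b = (645 − 544) / (log₂ 20 − log₂ 10) = 101/1.0000 = 101.000 ms/bit.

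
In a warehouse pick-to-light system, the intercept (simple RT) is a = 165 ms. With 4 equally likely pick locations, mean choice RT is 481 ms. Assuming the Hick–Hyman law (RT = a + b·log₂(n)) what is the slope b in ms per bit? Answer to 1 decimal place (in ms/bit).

b = (481 − 165) / log₂(4) = 316 / 2 = 158.000 ms/bit.

158.0 ms/bit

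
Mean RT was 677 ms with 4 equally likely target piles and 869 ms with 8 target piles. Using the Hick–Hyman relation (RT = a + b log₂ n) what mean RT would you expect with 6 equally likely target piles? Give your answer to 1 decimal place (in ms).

789.3 ms

Fit slope and intercept:
  b = (869 − 677) / (log₂ 8 − log₂ 4) = 192 / (3 − 2) = 192.000 ms/bit
  a = 677 − 192.000 × 2 = 293.000 ms
Then RT(6) = 293.000 + 192.000 × log₂ 6 = 293.000 + 192.000 × 2.5850 ≈ 789.313 ms.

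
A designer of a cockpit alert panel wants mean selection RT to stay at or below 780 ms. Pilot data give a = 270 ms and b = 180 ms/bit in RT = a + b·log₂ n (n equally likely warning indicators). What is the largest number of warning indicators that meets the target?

7

180·log₂ n ≤ 780 − 270 = 510, giving log₂ n ≤ 2.8333 and n ≤ 7.127. The largest whole number is 7.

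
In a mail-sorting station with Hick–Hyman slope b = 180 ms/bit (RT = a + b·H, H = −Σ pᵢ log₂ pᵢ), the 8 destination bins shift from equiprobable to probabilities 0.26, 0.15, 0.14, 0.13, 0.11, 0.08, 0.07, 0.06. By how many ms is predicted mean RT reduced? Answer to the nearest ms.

The RT saving is b·ΔH. Equiprobable H₀ = log₂(8) = 3.0000 bits; with the given probabilities H = 2.8495 bits.
b·(H₀ − H) = 180 × (3.0000 − 2.8495) = 27.10 ms.

27 ms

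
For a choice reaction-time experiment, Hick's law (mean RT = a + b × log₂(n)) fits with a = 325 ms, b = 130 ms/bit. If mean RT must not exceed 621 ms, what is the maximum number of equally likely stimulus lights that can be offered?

4

130·log₂ n ≤ 621 − 325 = 296, giving log₂ n ≤ 2.2769 and n ≤ 4.846. The largest whole number is 4.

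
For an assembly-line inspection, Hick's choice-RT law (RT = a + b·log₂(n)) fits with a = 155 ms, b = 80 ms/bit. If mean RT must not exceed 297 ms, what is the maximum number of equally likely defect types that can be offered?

3

80·log₂ n ≤ 297 − 155 = 142, giving log₂ n ≤ 1.7750 and n ≤ 3.422. The largest whole number is 3.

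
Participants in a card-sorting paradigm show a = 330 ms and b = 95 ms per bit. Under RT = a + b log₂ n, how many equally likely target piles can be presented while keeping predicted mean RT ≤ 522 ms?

95·log₂ n ≤ 522 − 330 = 192, giving log₂ n ≤ 2.0211 and n ≤ 4.059. The largest whole number is 4.

4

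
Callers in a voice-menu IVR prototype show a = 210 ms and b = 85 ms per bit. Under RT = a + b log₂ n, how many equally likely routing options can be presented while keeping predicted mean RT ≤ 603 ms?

24

Set 210 + 85·log₂ n ≤ 603 → log₂ n ≤ (603 − 210)/85 = 4.6235.
So n ≤ 2^4.6235 = 24.650; the largest integer n is 24.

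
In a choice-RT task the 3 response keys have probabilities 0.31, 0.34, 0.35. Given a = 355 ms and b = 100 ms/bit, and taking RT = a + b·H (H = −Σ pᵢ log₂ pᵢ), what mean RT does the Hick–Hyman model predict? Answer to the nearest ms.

513 ms

Entropy contributions −pᵢ log₂ pᵢ: 0.5238, 0.5292, 0.5301; sum H = 1.5831 bits.
RT = a + bH = 355 + 100·1.5831 = 513.31 ms.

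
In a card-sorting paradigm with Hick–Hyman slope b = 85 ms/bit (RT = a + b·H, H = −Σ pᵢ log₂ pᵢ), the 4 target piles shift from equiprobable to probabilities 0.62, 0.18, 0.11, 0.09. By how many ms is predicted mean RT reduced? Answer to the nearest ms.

39 ms

Equiprobable entropy H₀ = log₂ 4 = 2.0000 bits.
Skewed entropy H = −Σ pᵢ log₂ pᵢ = 1.5358 bits.
ΔRT = b·(H₀ − H) = 85 × 0.4642 = 39.45 ms.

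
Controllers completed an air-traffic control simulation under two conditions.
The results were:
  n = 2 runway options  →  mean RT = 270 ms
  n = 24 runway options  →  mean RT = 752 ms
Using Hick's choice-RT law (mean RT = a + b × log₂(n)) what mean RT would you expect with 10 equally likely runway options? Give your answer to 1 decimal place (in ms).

582.2 ms

RT is linear in log₂ n, so two points fix the line:
  b = (752 − 270) / (log₂ 24 − log₂ 2) = 482 / (4.5850 − 1) = 134.450 ms/bit
  a = 270 − 134.450 × 1 = 135.550 ms
Then RT(10) = 135.550 + 134.450 × log₂ 10 = 135.550 + 134.450 × 3.3219 ≈ 582.184 ms.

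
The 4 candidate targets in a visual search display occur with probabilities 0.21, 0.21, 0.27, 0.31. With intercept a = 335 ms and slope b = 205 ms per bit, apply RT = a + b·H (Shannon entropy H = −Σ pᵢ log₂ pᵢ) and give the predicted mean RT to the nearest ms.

741 ms

Entropy contributions −pᵢ log₂ pᵢ: 0.4728, 0.4728, 0.5100, 0.5238; sum H = 1.9795 bits.
RT = a + bH = 335 + 205·1.9795 = 740.79 ms.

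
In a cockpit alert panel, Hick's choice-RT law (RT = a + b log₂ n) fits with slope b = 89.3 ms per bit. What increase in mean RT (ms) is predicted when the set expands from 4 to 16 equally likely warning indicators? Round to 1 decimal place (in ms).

178.6 ms

ΔRT = (a + b log₂ n₂) − (a + b log₂ n₁) = b·(log₂ n₂ − log₂ n₁).
log₂(16) − log₂(4) = log₂(16/4) = log₂(4) = 2.
ΔRT = 89.3 × 2.0000 = 178.600 ms.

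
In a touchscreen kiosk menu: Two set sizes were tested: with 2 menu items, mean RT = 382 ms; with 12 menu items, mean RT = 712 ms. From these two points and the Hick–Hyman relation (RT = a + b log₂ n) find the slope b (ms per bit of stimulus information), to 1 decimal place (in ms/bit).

127.7 ms/bit

Slope: b = (712 − 382) / (log₂ 12 − log₂ 2) = 330/2.5850 = 127.661 ms/bit.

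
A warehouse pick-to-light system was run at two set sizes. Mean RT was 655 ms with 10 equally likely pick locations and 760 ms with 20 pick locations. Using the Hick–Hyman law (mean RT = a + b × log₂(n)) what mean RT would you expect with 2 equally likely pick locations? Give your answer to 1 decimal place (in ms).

With log₂ n on the abscissa the relation is linear; from the two conditions:
  b = (760 − 655) / (log₂ 20 − log₂ 10) = 105 / (4.3219 − 3.3219) = 105.000 ms/bit
  a = 655 − 105.000 × 3.3219 = 306.198 ms
Then RT(2) = 306.198 + 105.000 × log₂ 2 = 306.198 + 105.000 × 1 ≈ 411.198 ms.

411.2 ms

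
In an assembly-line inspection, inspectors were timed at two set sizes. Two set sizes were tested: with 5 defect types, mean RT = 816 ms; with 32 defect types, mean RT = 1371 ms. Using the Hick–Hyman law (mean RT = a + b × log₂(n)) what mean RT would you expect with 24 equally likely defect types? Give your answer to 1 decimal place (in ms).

RT is linear in log₂ n, so two points fix the line:
  b = (1371 − 816) / (log₂ 32 − log₂ 5) = 555 / (5 − 2.3219) = 207.239 ms/bit
  a = 816 − 207.239 × 2.3219 = 334.807 ms
Then RT(24) = 334.807 + 207.239 × log₂ 24 = 334.807 + 207.239 × 4.5850 ≈ 1284.988 ms.

1285.0 ms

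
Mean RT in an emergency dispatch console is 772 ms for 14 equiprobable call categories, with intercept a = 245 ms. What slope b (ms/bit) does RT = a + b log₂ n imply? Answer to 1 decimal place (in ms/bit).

b = (772 − 245) / log₂(14) = 527 / 3.8074 = 138.416 ms/bit.

138.4 ms/bit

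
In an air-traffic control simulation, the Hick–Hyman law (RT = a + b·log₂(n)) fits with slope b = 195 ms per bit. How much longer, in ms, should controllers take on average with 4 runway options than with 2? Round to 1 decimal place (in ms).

The intercept a cancels: ΔRT = b·(log₂ n₂ − log₂ n₁) = b·log₂(n₂/n₁).
log₂(4) − log₂(2) = log₂(4/2) = log₂(2) = 1.
ΔRT = 195 × 1.0000 = 195.000 ms.

195.0 ms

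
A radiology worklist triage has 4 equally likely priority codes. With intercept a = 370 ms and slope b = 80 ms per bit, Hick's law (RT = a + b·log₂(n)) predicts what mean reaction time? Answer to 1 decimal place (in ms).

log₂(4) = 2 bits, so RT = 370 + 80 × 2 ≈ 530.000 ms.

530.0 ms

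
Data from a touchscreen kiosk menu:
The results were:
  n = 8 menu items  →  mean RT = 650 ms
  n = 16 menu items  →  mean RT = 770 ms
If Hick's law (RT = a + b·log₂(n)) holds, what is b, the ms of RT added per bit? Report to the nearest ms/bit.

b = (RT₂ − RT₁)/(log₂ n₂ − log₂ n₁) = (770 − 650)/(4 − 3) = 120 ms/bit.

120 ms/bit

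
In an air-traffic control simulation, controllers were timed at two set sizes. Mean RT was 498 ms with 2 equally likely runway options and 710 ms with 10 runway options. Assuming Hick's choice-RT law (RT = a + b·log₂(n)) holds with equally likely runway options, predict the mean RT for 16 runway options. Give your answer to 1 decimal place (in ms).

Fit slope and intercept:
  b = (710 − 498) / (log₂ 10 − log₂ 2) = 212 / (3.3219 − 1) = 91.303 ms/bit
  a = 498 − 91.303 × 1 = 406.697 ms
Then RT(16) = 406.697 + 91.303 × log₂ 16 = 406.697 + 91.303 × 4 ≈ 771.910 ms.

771.9 ms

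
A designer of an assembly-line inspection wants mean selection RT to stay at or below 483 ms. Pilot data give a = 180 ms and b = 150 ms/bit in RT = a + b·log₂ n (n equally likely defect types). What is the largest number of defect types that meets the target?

4

Set 180 + 150·log₂ n ≤ 483 → log₂ n ≤ (483 − 180)/150 = 2.0200.
So n ≤ 2^2.0200 = 4.056; the largest integer n is 4.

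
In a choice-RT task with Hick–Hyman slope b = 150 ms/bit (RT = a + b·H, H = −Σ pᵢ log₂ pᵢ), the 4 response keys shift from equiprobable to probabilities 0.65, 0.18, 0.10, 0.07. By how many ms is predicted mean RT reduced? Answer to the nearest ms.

Equiprobable entropy H₀ = log₂ 4 = 2.0000 bits.
Skewed entropy H = −Σ pᵢ log₂ pᵢ = 1.4500 bits.
ΔRT = b·(H₀ − H) = 150 × 0.5500 = 82.50 ms.

82 ms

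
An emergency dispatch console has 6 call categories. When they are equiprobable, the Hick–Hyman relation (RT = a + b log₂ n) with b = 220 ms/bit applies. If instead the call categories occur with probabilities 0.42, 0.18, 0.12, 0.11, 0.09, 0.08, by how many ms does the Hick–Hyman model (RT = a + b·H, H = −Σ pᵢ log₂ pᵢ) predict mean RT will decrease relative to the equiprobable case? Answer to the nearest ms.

The RT saving is b·ΔH. Equiprobable H₀ = log₂(6) = 2.5850 bits; with the given probabilities H = 2.2925 bits.
b·(H₀ − H) = 220 × (2.5850 − 2.2925) = 64.35 ms.

64 ms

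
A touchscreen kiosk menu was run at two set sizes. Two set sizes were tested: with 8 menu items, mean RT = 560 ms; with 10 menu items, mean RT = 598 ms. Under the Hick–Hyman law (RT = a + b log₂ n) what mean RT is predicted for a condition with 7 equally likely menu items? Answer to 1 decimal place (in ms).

537.3 ms

With log₂ n on the abscissa the relation is linear; from the two conditions:
  b = (598 − 560) / (log₂ 10 − log₂ 8) = 38 / (3.3219 − 3) = 118.039 ms/bit
  a = 560 − 118.039 × 3 = 205.884 ms
Then RT(7) = 205.884 + 118.039 × log₂ 7 = 205.884 + 118.039 × 2.8074 ≈ 537.260 ms.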